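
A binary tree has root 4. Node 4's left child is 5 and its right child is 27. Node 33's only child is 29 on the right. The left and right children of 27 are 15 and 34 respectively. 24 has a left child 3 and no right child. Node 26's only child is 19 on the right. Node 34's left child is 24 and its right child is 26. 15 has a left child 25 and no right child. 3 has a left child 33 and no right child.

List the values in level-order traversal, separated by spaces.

Level-order visits nodes level by level from the root, left to right within each level.
Level 0: 4
Level 1: 5, 27
Level 2: 15, 34
Level 3: 25, 24, 26
Level 4: 3, 19
Level 5: 33
Level 6: 29

4 5 27 15 34 25 24 26 3 19 33 29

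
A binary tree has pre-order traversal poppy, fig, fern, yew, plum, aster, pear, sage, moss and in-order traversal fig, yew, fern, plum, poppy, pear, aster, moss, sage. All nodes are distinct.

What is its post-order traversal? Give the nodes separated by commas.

The first element of pre-order is the root; it splits in-order into left and right subtrees.
Root poppy: left subtree has 4 nodes {fig, yew, fern, plum}, right has 4 {pear, aster, moss, sage}.
  Root fig: left subtree has 0 nodes { }, right has 3 {yew, fern, plum}.
    Root fern: left subtree has 1 node {yew}, right has 1 {plum}.
  Root aster: left subtree has 1 node {pear}, right has 2 {moss, sage}.
    Root sage: left subtree has 1 node {moss}, right has 0 { }.

yew, plum, fern, fig, pear, moss, sage, aster, poppy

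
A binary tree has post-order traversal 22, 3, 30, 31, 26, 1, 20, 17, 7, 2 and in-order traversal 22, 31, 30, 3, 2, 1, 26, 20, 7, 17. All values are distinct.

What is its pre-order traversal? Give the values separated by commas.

The last element of post-order is the root; it splits in-order into left and right subtrees.
Root 2: left subtree has 4 nodes {22, 31, 30, 3}, right has 5 {1, 26, 20, 7, 17}.
  Root 31: left subtree has 1 node {22}, right has 2 {30, 3}.
    Root 30: left subtree has 0 nodes { }, right has 1 {3}.
  Root 7: left subtree has 3 nodes {1, 26, 20}, right has 1 {17}.
    Root 20: left subtree has 2 nodes {1, 26}, right has 0 { }.
      Root 1: left subtree has 0 nodes { }, right has 1 {26}.

2, 31, 22, 30, 3, 7, 20, 1, 26, 17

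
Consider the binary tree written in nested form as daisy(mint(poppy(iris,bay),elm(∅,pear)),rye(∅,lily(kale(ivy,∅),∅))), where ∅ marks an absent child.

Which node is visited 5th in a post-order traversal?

Post-order visits the left subtree, then the right subtree, then the node.
At daisy: go left to mint.
  At mint: go left to poppy.
    At poppy: go left to iris.
      iris is a leaf — visit iris.
    At poppy: go right to bay.
      bay is a leaf — visit bay.
    Visit poppy.
  At mint: go right to elm.
    At elm: no left child.
    At elm: go right to pear.
      pear is a leaf — visit pear.
    Visit elm.
  Visit mint.
At daisy: go right to rye.
  At rye: no left child.
  At rye: go right to lily.
    At lily: go left to kale.
      At kale: go left to ivy.
        ivy is a leaf — visit ivy.
      At kale: no right child.
      Visit kale.
    At lily: no right child.
    Visit lily.
  Visit rye.
Visit daisy.
Full post-order sequence: iris, bay, poppy, pear, elm, mint, ivy, kale, lily, rye, daisy.

elm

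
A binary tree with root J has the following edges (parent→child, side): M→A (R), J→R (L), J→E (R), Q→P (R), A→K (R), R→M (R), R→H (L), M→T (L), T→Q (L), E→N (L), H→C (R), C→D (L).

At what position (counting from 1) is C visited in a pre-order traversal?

4

Pre-order visits the node, then its left subtree, then its right subtree.
Visit J.
At J: go left to R.
  Visit R.
  At R: go left to H.
    Visit H.
    At H: no left child.
    At H: go right to C.
      Visit C.
      At C: go left to D.
        D is a leaf — visit D.
      At C: no right child.
  At R: go right to M.
    Visit M.
    At M: go left to T.
      Visit T.
      At T: go left to Q.
        Visit Q.
        At Q: no left child.
        At Q: go right to P.
          P is a leaf — visit P.
      At T: no right child.
    At M: go right to A.
      Visit A.
      At A: no left child.
      At A: go right to K.
        K is a leaf — visit K.
At J: go right to E.
  Visit E.
  At E: go left to N.
    N is a leaf — visit N.
  At E: no right child.
Full pre-order sequence: J, R, H, C, D, M, T, Q, P, A, K, E, N.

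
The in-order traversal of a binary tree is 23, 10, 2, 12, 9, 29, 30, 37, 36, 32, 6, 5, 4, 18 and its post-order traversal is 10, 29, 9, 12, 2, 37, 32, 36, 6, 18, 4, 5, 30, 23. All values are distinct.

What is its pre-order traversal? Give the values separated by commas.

The last element of post-order is the root; it splits in-order into left and right subtrees.
Root 23: left subtree has 0 nodes { }, right has 13 {10, 2, 12, 9, 29, 30, 37, 36, 32, 6, 5, 4, 18}.
  Root 30: left subtree has 5 nodes {10, 2, 12, 9, 29}, right has 7 {37, 36, 32, 6, 5, 4, 18}.
    Root 2: left subtree has 1 node {10}, right has 3 {12, 9, 29}.
      Root 12: left subtree has 0 nodes { }, right has 2 {9, 29}.
        Root 9: left subtree has 0 nodes { }, right has 1 {29}.
    Root 5: left subtree has 4 nodes {37, 36, 32, 6}, right has 2 {4, 18}.
      Root 6: left subtree has 3 nodes {37, 36, 32}, right has 0 { }.
        Root 36: left subtree has 1 node {37}, right has 1 {32}.
      Root 4: left subtree has 0 nodes { }, right has 1 {18}.

23, 30, 2, 10, 12, 9, 29, 5, 6, 36, 37, 32, 4, 18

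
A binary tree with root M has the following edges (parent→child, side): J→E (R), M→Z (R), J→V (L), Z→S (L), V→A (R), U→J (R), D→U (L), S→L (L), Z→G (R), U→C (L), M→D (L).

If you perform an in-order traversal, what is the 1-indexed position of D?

7

In-order visits the left subtree, then the node, then the right subtree.
At M: go left to D.
  At D: go left to U.
    At U: go left to C.
      C is a leaf — visit C.
    Visit U.
    At U: go right to J.
      At J: go left to V.
        At V: no left child.
        Visit V.
        At V: go right to A.
          A is a leaf — visit A.
      Visit J.
      At J: go right to E.
        E is a leaf — visit E.
  Visit D.
  At D: no right child.
Visit M.
At M: go right to Z.
  At Z: go left to S.
    At S: go left to L.
      L is a leaf — visit L.
    Visit S.
    At S: no right child.
  Visit Z.
  At Z: go right to G.
    G is a leaf — visit G.
Full in-order sequence: C, U, V, A, J, E, D, M, L, S, Z, G.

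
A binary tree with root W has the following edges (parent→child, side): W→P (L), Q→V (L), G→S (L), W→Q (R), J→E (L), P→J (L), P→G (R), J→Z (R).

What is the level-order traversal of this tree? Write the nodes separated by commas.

Level-order visits nodes level by level from the root, left to right within each level.
Level 0: W
Level 1: P, Q
Level 2: J, G, V
Level 3: E, Z, S

W, P, Q, J, G, V, E, Z, S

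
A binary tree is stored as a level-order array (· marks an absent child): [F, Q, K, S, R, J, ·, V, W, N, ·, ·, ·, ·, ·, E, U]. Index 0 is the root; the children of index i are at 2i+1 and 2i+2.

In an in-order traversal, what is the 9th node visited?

In-order visits the left subtree, then the node, then the right subtree.
At F: go left to Q.
  At Q: go left to S.
    At S: go left to V.
      At V: go left to E.
        E is a leaf — visit E.
      Visit V.
      At V: go right to U.
        U is a leaf — visit U.
    Visit S.
    At S: go right to W.
      W is a leaf — visit W.
  Visit Q.
  At Q: go right to R.
    At R: go left to N.
      N is a leaf — visit N.
    Visit R.
    At R: no right child.
Visit F.
At F: go right to K.
  At K: go left to J.
    J is a leaf — visit J.
  Visit K.
  At K: no right child.
Full in-order sequence: E, V, U, S, W, Q, N, R, F, J, K.

F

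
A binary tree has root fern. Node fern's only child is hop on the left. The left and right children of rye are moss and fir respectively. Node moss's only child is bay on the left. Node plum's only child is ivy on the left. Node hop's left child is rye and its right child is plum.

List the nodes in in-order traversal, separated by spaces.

In-order visits the left subtree, then the node, then the right subtree.
At fern: go left to hop.
  At hop: go left to rye.
    At rye: go left to moss.
      At moss: go left to bay.
        bay is a leaf — visit bay.
      Visit moss.
      At moss: no right child.
    Visit rye.
    At rye: go right to fir.
      fir is a leaf — visit fir.
  Visit hop.
  At hop: go right to plum.
    At plum: go left to ivy.
      ivy is a leaf — visit ivy.
    Visit plum.
    At plum: no right child.
Visit fern.
At fern: no right child.

bay moss rye fir hop ivy plum fern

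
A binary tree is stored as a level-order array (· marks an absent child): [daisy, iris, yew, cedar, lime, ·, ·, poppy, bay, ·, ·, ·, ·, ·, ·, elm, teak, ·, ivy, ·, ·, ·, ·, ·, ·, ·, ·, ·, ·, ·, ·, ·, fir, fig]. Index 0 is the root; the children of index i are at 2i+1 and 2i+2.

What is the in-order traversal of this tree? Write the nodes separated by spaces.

elm fir poppy fig teak cedar bay ivy iris lime daisy yew

In-order visits the left subtree, then the node, then the right subtree.
At daisy: go left to iris.
  At iris: go left to cedar.
    At cedar: go left to poppy.
      At poppy: go left to elm.
        At elm: no left child.
        Visit elm.
        At elm: go right to fir.
          fir is a leaf — visit fir.
      Visit poppy.
      At poppy: go right to teak.
        At teak: go left to fig.
          fig is a leaf — visit fig.
        Visit teak.
        At teak: no right child.
    Visit cedar.
    At cedar: go right to bay.
      At bay: no left child.
      Visit bay.
      At bay: go right to ivy.
        ivy is a leaf — visit ivy.
  Visit iris.
  At iris: go right to lime.
    lime is a leaf — visit lime.
Visit daisy.
At daisy: go right to yew.
  yew is a leaf — visit yew.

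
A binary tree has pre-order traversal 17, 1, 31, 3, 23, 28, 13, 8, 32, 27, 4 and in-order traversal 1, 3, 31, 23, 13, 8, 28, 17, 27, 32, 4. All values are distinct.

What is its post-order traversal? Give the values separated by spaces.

The first element of pre-order is the root; it splits in-order into left and right subtrees.
Root 17: left subtree has 7 nodes {1, 3, 31, 23, 13, 8, 28}, right has 3 {27, 32, 4}.
  Root 1: left subtree has 0 nodes { }, right has 6 {3, 31, 23, 13, 8, 28}.
    Root 31: left subtree has 1 node {3}, right has 4 {23, 13, 8, 28}.
      Root 23: left subtree has 0 nodes { }, right has 3 {13, 8, 28}.
        Root 28: left subtree has 2 nodes {13, 8}, right has 0 { }.
          Root 13: left subtree has 0 nodes { }, right has 1 {8}.
  Root 32: left subtree has 1 node {27}, right has 1 {4}.

3 8 13 28 23 31 1 27 4 32 17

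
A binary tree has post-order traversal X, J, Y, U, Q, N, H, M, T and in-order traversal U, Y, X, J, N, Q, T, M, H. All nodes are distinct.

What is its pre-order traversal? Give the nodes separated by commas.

T, N, U, Y, J, X, Q, M, H

The last element of post-order is the root; it splits in-order into left and right subtrees.
Root T: left subtree has 6 nodes {U, Y, X, J, N, Q}, right has 2 {M, H}.
  Root N: left subtree has 4 nodes {U, Y, X, J}, right has 1 {Q}.
    Root U: left subtree has 0 nodes { }, right has 3 {Y, X, J}.
      Root Y: left subtree has 0 nodes { }, right has 2 {X, J}.
        Root J: left subtree has 1 node {X}, right has 0 { }.
  Root M: left subtree has 0 nodes { }, right has 1 {H}.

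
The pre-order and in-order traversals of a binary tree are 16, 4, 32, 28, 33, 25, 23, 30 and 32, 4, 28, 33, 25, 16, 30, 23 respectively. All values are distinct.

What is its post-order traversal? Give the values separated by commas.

The first element of pre-order is the root; it splits in-order into left and right subtrees.
Root 16: left subtree has 5 nodes {32, 4, 28, 33, 25}, right has 2 {30, 23}.
  Root 4: left subtree has 1 node {32}, right has 3 {28, 33, 25}.
    Root 28: left subtree has 0 nodes { }, right has 2 {33, 25}.
      Root 33: left subtree has 0 nodes { }, right has 1 {25}.
  Root 23: left subtree has 1 node {30}, right has 0 { }.

32, 25, 33, 28, 4, 30, 23, 16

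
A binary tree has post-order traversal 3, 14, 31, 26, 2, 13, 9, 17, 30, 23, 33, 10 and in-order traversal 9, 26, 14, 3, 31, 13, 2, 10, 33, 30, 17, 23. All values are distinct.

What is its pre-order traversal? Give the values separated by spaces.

10 9 13 26 31 14 3 2 33 23 30 17

The last element of post-order is the root; it splits in-order into left and right subtrees.
Root 10: left subtree has 7 nodes {9, 26, 14, 3, 31, 13, 2}, right has 4 {33, 30, 17, 23}.
  Root 9: left subtree has 0 nodes { }, right has 6 {26, 14, 3, 31, 13, 2}.
    Root 13: left subtree has 4 nodes {26, 14, 3, 31}, right has 1 {2}.
      Root 26: left subtree has 0 nodes { }, right has 3 {14, 3, 31}.
        Root 31: left subtree has 2 nodes {14, 3}, right has 0 { }.
          Root 14: left subtree has 0 nodes { }, right has 1 {3}.
  Root 33: left subtree has 0 nodes { }, right has 3 {30, 17, 23}.
    Root 23: left subtree has 2 nodes {30, 17}, right has 0 { }.
      Root 30: left subtree has 0 nodes { }, right has 1 {17}.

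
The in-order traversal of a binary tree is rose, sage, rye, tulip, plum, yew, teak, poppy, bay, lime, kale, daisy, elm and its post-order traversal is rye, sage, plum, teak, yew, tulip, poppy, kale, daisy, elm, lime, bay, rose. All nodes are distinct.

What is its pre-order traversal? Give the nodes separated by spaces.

rose bay poppy tulip sage rye yew plum teak lime elm daisy kale

The last element of post-order is the root; it splits in-order into left and right subtrees.
Root rose: left subtree has 0 nodes { }, right has 12 {sage, rye, tulip, plum, yew, teak, poppy, bay, lime, kale, daisy, elm}.
  Root bay: left subtree has 7 nodes {sage, rye, tulip, plum, yew, teak, poppy}, right has 4 {lime, kale, daisy, elm}.
    Root poppy: left subtree has 6 nodes {sage, rye, tulip, plum, yew, teak}, right has 0 { }.
      Root tulip: left subtree has 2 nodes {sage, rye}, right has 3 {plum, yew, teak}.
        Root sage: left subtree has 0 nodes { }, right has 1 {rye}.
        Root yew: left subtree has 1 node {plum}, right has 1 {teak}.
    Root lime: left subtree has 0 nodes { }, right has 3 {kale, daisy, elm}.
      Root elm: left subtree has 2 nodes {kale, daisy}, right has 0 { }.
        Root daisy: left subtree has 1 node {kale}, right has 0 { }.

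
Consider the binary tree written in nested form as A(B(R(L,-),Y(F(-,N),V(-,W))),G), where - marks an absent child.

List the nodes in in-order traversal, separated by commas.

L, R, B, F, N, Y, V, W, A, G

In-order visits the left subtree, then the node, then the right subtree.
At A: go left to B.
  At B: go left to R.
    At R: go left to L.
      L is a leaf — visit L.
    Visit R.
    At R: no right child.
  Visit B.
  At B: go right to Y.
    At Y: go left to F.
      At F: no left child.
      Visit F.
      At F: go right to N.
        N is a leaf — visit N.
    Visit Y.
    At Y: go right to V.
      At V: no left child.
      Visit V.
      At V: go right to W.
        W is a leaf — visit W.
Visit A.
At A: go right to G.
  G is a leaf — visit G.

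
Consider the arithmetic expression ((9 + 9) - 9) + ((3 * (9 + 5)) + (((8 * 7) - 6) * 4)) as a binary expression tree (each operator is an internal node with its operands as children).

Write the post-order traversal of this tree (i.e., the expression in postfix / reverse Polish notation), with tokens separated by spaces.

9 9 + 9 - 3 9 5 + * 8 7 * 6 - 4 * + +

Post-order on an expression tree gives postfix notation: for each operator, emit left operand, right operand, then the operator.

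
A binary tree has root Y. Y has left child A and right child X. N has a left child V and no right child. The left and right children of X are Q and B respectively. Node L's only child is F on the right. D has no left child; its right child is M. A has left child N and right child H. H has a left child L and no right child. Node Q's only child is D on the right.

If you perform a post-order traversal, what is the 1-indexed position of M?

Post-order visits the left subtree, then the right subtree, then the node.
At Y: go left to A.
  At A: go left to N.
    At N: go left to V.
      V is a leaf — visit V.
    At N: no right child.
    Visit N.
  At A: go right to H.
    At H: go left to L.
      At L: no left child.
      At L: go right to F.
        F is a leaf — visit F.
      Visit L.
    At H: no right child.
    Visit H.
  Visit A.
At Y: go right to X.
  At X: go left to Q.
    At Q: no left child.
    At Q: go right to D.
      At D: no left child.
      At D: go right to M.
        M is a leaf — visit M.
      Visit D.
    Visit Q.
  At X: go right to B.
    B is a leaf — visit B.
  Visit X.
Visit Y.
Full post-order sequence: V, N, F, L, H, A, M, D, Q, B, X, Y.

7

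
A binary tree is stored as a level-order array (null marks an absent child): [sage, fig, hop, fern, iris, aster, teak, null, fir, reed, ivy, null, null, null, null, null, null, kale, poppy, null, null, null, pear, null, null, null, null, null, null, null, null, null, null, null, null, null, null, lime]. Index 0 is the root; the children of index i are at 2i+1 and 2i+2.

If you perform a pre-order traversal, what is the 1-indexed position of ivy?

10

Pre-order visits the node, then its left subtree, then its right subtree.
Visit sage.
At sage: go left to fig.
  Visit fig.
  At fig: go left to fern.
    Visit fern.
    At fern: no left child.
    At fern: go right to fir.
      Visit fir.
      At fir: go left to kale.
        kale is a leaf — visit kale.
      At fir: go right to poppy.
        Visit poppy.
        At poppy: go left to lime.
          lime is a leaf — visit lime.
        At poppy: no right child.
  At fig: go right to iris.
    Visit iris.
    At iris: go left to reed.
      reed is a leaf — visit reed.
    At iris: go right to ivy.
      Visit ivy.
      At ivy: no left child.
      At ivy: go right to pear.
        pear is a leaf — visit pear.
At sage: go right to hop.
  Visit hop.
  At hop: go left to aster.
    aster is a leaf — visit aster.
  At hop: go right to teak.
    teak is a leaf — visit teak.
Full pre-order sequence: sage, fig, fern, fir, kale, poppy, lime, iris, reed, ivy, pear, hop, aster, teak.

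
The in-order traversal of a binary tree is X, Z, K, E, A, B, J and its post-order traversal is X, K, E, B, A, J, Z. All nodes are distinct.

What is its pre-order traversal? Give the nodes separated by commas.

Z, X, J, A, E, K, B

The last element of post-order is the root; it splits in-order into left and right subtrees.
Root Z: left subtree has 1 node {X}, right has 5 {K, E, A, B, J}.
  Root J: left subtree has 4 nodes {K, E, A, B}, right has 0 { }.
    Root A: left subtree has 2 nodes {K, E}, right has 1 {B}.
      Root E: left subtree has 1 node {K}, right has 0 { }.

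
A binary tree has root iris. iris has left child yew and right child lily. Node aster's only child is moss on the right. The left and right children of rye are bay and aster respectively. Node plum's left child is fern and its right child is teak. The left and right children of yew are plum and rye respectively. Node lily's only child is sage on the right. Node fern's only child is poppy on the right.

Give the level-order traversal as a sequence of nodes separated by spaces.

Level-order visits nodes level by level from the root, left to right within each level.
Level 0: iris
Level 1: yew, lily
Level 2: plum, rye, sage
Level 3: fern, teak, bay, aster
Level 4: poppy, moss

iris yew lily plum rye sage fern teak bay aster poppy moss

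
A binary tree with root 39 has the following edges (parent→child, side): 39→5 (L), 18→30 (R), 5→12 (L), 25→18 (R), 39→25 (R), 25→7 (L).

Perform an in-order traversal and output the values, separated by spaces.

In-order visits the left subtree, then the node, then the right subtree.
At 39: go left to 5.
  At 5: go left to 12.
    12 is a leaf — visit 12.
  Visit 5.
  At 5: no right child.
Visit 39.
At 39: go right to 25.
  At 25: go left to 7.
    7 is a leaf — visit 7.
  Visit 25.
  At 25: go right to 18.
    At 18: no left child.
    Visit 18.
    At 18: go right to 30.
      30 is a leaf — visit 30.

12 5 39 7 25 18 30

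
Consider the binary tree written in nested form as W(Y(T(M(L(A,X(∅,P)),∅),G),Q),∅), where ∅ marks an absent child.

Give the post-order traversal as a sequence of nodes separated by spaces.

A P X L M G T Q Y W

Post-order visits the left subtree, then the right subtree, then the node.
At W: go left to Y.
  At Y: go left to T.
    At T: go left to M.
      At M: go left to L.
        At L: go left to A.
          A is a leaf — visit A.
        At L: go right to X.
          At X: no left child.
          At X: go right to P.
            P is a leaf — visit P.
          Visit X.
        Visit L.
      At M: no right child.
      Visit M.
    At T: go right to G.
      G is a leaf — visit G.
    Visit T.
  At Y: go right to Q.
    Q is a leaf — visit Q.
  Visit Y.
At W: no right child.
Visit W.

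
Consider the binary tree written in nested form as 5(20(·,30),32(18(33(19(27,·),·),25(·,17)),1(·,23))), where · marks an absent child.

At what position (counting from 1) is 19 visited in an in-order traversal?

5

In-order visits the left subtree, then the node, then the right subtree.
At 5: go left to 20.
  At 20: no left child.
  Visit 20.
  At 20: go right to 30.
    30 is a leaf — visit 30.
Visit 5.
At 5: go right to 32.
  At 32: go left to 18.
    At 18: go left to 33.
      At 33: go left to 19.
        At 19: go left to 27.
          27 is a leaf — visit 27.
        Visit 19.
        At 19: no right child.
      Visit 33.
      At 33: no right child.
    Visit 18.
    At 18: go right to 25.
      At 25: no left child.
      Visit 25.
      At 25: go right to 17.
        17 is a leaf — visit 17.
  Visit 32.
  At 32: go right to 1.
    At 1: no left child.
    Visit 1.
    At 1: go right to 23.
      23 is a leaf — visit 23.
Full in-order sequence: 20, 30, 5, 27, 19, 33, 18, 25, 17, 32, 1, 23.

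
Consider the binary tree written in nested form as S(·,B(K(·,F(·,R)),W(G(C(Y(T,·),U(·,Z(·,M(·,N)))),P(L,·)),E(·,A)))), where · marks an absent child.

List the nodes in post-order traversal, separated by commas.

Post-order visits the left subtree, then the right subtree, then the node.
At S: no left child.
At S: go right to B.
  At B: go left to K.
    At K: no left child.
    At K: go right to F.
      At F: no left child.
      At F: go right to R.
        R is a leaf — visit R.
      Visit F.
    Visit K.
  At B: go right to W.
    At W: go left to G.
      At G: go left to C.
        At C: go left to Y.
          At Y: go left to T.
            T is a leaf — visit T.
          At Y: no right child.
          Visit Y.
        At C: go right to U.
          At U: no left child.
          At U: go right to Z.
            At Z: no left child.
            At Z: go right to M.
              At M: no left child.
              At M: go right to N.
                N is a leaf — visit N.
              Visit M.
            Visit Z.
          Visit U.
        Visit C.
      At G: go right to P.
        At P: go left to L.
          L is a leaf — visit L.
        At P: no right child.
        Visit P.
      Visit G.
    At W: go right to E.
      At E: no left child.
      At E: go right to A.
        A is a leaf — visit A.
      Visit E.
    Visit W.
  Visit B.
Visit S.

R, F, K, T, Y, N, M, Z, U, C, L, P, G, A, E, W, B, S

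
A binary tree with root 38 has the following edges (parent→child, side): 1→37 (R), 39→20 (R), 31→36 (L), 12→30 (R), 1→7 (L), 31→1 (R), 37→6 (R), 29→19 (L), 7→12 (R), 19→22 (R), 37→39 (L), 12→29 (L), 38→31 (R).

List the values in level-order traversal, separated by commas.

Level-order visits nodes level by level from the root, left to right within each level.
Level 0: 38
Level 1: 31
Level 2: 36, 1
Level 3: 7, 37
Level 4: 12, 39, 6
Level 5: 29, 30, 20
Level 6: 19
Level 7: 22

38, 31, 36, 1, 7, 37, 12, 39, 6, 29, 30, 20, 19, 22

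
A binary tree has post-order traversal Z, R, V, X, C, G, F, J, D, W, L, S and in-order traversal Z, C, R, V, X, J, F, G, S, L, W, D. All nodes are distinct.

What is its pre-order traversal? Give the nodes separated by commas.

The last element of post-order is the root; it splits in-order into left and right subtrees.
Root S: left subtree has 8 nodes {Z, C, R, V, X, J, F, G}, right has 3 {L, W, D}.
  Root J: left subtree has 5 nodes {Z, C, R, V, X}, right has 2 {F, G}.
    Root C: left subtree has 1 node {Z}, right has 3 {R, V, X}.
      Root X: left subtree has 2 nodes {R, V}, right has 0 { }.
        Root V: left subtree has 1 node {R}, right has 0 { }.
    Root F: left subtree has 0 nodes { }, right has 1 {G}.
  Root L: left subtree has 0 nodes { }, right has 2 {W, D}.
    Root W: left subtree has 0 nodes { }, right has 1 {D}.

S, J, C, Z, X, V, R, F, G, L, W, D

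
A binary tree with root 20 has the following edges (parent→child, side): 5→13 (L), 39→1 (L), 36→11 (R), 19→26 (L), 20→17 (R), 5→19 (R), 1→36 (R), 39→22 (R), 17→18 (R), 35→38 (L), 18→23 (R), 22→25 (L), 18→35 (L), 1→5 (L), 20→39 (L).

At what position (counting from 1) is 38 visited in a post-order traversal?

Post-order visits the left subtree, then the right subtree, then the node.
At 20: go left to 39.
  At 39: go left to 1.
    At 1: go left to 5.
      At 5: go left to 13.
        13 is a leaf — visit 13.
      At 5: go right to 19.
        At 19: go left to 26.
          26 is a leaf — visit 26.
        At 19: no right child.
        Visit 19.
      Visit 5.
    At 1: go right to 36.
      At 36: no left child.
      At 36: go right to 11.
        11 is a leaf — visit 11.
      Visit 36.
    Visit 1.
  At 39: go right to 22.
    At 22: go left to 25.
      25 is a leaf — visit 25.
    At 22: no right child.
    Visit 22.
  Visit 39.
At 20: go right to 17.
  At 17: no left child.
  At 17: go right to 18.
    At 18: go left to 35.
      At 35: go left to 38.
        38 is a leaf — visit 38.
      At 35: no right child.
      Visit 35.
    At 18: go right to 23.
      23 is a leaf — visit 23.
    Visit 18.
  Visit 17.
Visit 20.
Full post-order sequence: 13, 26, 19, 5, 11, 36, 1, 25, 22, 39, 38, 35, 23, 18, 17, 20.

11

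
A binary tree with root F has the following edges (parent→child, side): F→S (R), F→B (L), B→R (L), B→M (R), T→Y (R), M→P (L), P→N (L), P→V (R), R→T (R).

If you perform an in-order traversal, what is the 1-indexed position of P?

In-order visits the left subtree, then the node, then the right subtree.
At F: go left to B.
  At B: go left to R.
    At R: no left child.
    Visit R.
    At R: go right to T.
      At T: no left child.
      Visit T.
      At T: go right to Y.
        Y is a leaf — visit Y.
  Visit B.
  At B: go right to M.
    At M: go left to P.
      At P: go left to N.
        N is a leaf — visit N.
      Visit P.
      At P: go right to V.
        V is a leaf — visit V.
    Visit M.
    At M: no right child.
Visit F.
At F: go right to S.
  S is a leaf — visit S.
Full in-order sequence: R, T, Y, B, N, P, V, M, F, S.

6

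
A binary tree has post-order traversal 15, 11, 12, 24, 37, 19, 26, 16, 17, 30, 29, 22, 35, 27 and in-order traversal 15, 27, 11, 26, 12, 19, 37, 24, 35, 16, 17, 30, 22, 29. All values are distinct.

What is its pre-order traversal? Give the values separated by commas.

The last element of post-order is the root; it splits in-order into left and right subtrees.
Root 27: left subtree has 1 node {15}, right has 12 {11, 26, 12, 19, 37, 24, 35, 16, 17, 30, 22, 29}.
  Root 35: left subtree has 6 nodes {11, 26, 12, 19, 37, 24}, right has 5 {16, 17, 30, 22, 29}.
    Root 26: left subtree has 1 node {11}, right has 4 {12, 19, 37, 24}.
      Root 19: left subtree has 1 node {12}, right has 2 {37, 24}.
        Root 37: left subtree has 0 nodes { }, right has 1 {24}.
    Root 22: left subtree has 3 nodes {16, 17, 30}, right has 1 {29}.
      Root 30: left subtree has 2 nodes {16, 17}, right has 0 { }.
        Root 17: left subtree has 1 node {16}, right has 0 { }.

27, 15, 35, 26, 11, 19, 12, 37, 24, 22, 30, 17, 16, 29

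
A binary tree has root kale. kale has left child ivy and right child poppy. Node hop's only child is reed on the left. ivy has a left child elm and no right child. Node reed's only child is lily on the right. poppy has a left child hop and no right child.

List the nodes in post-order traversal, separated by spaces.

elm ivy lily reed hop poppy kale

Post-order visits the left subtree, then the right subtree, then the node.
At kale: go left to ivy.
  At ivy: go left to elm.
    elm is a leaf — visit elm.
  At ivy: no right child.
  Visit ivy.
At kale: go right to poppy.
  At poppy: go left to hop.
    At hop: go left to reed.
      At reed: no left child.
      At reed: go right to lily.
        lily is a leaf — visit lily.
      Visit reed.
    At hop: no right child.
    Visit hop.
  At poppy: no right child.
  Visit poppy.
Visit kale.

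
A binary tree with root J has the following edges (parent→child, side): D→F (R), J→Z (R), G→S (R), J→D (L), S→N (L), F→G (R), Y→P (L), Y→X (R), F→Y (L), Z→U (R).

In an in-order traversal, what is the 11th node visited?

U

In-order visits the left subtree, then the node, then the right subtree.
At J: go left to D.
  At D: no left child.
  Visit D.
  At D: go right to F.
    At F: go left to Y.
      At Y: go left to P.
        P is a leaf — visit P.
      Visit Y.
      At Y: go right to X.
        X is a leaf — visit X.
    Visit F.
    At F: go right to G.
      At G: no left child.
      Visit G.
      At G: go right to S.
        At S: go left to N.
          N is a leaf — visit N.
        Visit S.
        At S: no right child.
Visit J.
At J: go right to Z.
  At Z: no left child.
  Visit Z.
  At Z: go right to U.
    U is a leaf — visit U.
Full in-order sequence: D, P, Y, X, F, G, N, S, J, Z, U.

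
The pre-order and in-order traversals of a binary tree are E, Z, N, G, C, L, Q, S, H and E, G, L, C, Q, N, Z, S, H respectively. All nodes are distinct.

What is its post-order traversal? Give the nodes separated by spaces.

The first element of pre-order is the root; it splits in-order into left and right subtrees.
Root E: left subtree has 0 nodes { }, right has 8 {G, L, C, Q, N, Z, S, H}.
  Root Z: left subtree has 5 nodes {G, L, C, Q, N}, right has 2 {S, H}.
    Root N: left subtree has 4 nodes {G, L, C, Q}, right has 0 { }.
      Root G: left subtree has 0 nodes { }, right has 3 {L, C, Q}.
        Root C: left subtree has 1 node {L}, right has 1 {Q}.
    Root S: left subtree has 0 nodes { }, right has 1 {H}.

L Q C G N H S Z E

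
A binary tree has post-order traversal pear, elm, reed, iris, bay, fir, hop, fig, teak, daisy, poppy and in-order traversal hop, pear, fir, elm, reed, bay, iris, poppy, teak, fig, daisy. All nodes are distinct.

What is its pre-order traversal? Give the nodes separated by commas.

poppy, hop, fir, pear, bay, reed, elm, iris, daisy, teak, fig

The last element of post-order is the root; it splits in-order into left and right subtrees.
Root poppy: left subtree has 7 nodes {hop, pear, fir, elm, reed, bay, iris}, right has 3 {teak, fig, daisy}.
  Root hop: left subtree has 0 nodes { }, right has 6 {pear, fir, elm, reed, bay, iris}.
    Root fir: left subtree has 1 node {pear}, right has 4 {elm, reed, bay, iris}.
      Root bay: left subtree has 2 nodes {elm, reed}, right has 1 {iris}.
        Root reed: left subtree has 1 node {elm}, right has 0 { }.
  Root daisy: left subtree has 2 nodes {teak, fig}, right has 0 { }.
    Root teak: left subtree has 0 nodes { }, right has 1 {fig}.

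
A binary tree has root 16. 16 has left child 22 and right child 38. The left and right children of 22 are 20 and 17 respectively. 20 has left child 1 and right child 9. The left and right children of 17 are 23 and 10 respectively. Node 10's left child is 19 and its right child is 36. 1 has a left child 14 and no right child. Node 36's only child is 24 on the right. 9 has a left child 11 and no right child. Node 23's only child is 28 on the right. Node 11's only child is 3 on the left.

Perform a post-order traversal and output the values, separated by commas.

Post-order visits the left subtree, then the right subtree, then the node.
At 16: go left to 22.
  At 22: go left to 20.
    At 20: go left to 1.
      At 1: go left to 14.
        14 is a leaf — visit 14.
      At 1: no right child.
      Visit 1.
    At 20: go right to 9.
      At 9: go left to 11.
        At 11: go left to 3.
          3 is a leaf — visit 3.
        At 11: no right child.
        Visit 11.
      At 9: no right child.
      Visit 9.
    Visit 20.
  At 22: go right to 17.
    At 17: go left to 23.
      At 23: no left child.
      At 23: go right to 28.
        28 is a leaf — visit 28.
      Visit 23.
    At 17: go right to 10.
      At 10: go left to 19.
        19 is a leaf — visit 19.
      At 10: go right to 36.
        At 36: no left child.
        At 36: go right to 24.
          24 is a leaf — visit 24.
        Visit 36.
      Visit 10.
    Visit 17.
  Visit 22.
At 16: go right to 38.
  38 is a leaf — visit 38.
Visit 16.

14, 1, 3, 11, 9, 20, 28, 23, 19, 24, 36, 10, 17, 22, 38, 16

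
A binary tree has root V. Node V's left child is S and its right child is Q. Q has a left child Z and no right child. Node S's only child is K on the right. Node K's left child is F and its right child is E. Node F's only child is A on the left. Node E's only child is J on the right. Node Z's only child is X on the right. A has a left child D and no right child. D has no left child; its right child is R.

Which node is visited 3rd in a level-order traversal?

Q

Level-order visits nodes level by level from the root, left to right within each level.
Level 0: V
Level 1: S, Q
Level 2: K, Z
Level 3: F, E, X
Level 4: A, J
Level 5: D
Level 6: R
Full level-order sequence: V, S, Q, K, Z, F, E, X, A, J, D, R.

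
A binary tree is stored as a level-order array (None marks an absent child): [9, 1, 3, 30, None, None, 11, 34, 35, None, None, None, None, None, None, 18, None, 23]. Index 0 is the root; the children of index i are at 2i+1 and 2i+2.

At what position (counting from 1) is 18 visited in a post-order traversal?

1

Post-order visits the left subtree, then the right subtree, then the node.
At 9: go left to 1.
  At 1: go left to 30.
    At 30: go left to 34.
      At 34: go left to 18.
        18 is a leaf — visit 18.
      At 34: no right child.
      Visit 34.
    At 30: go right to 35.
      At 35: go left to 23.
        23 is a leaf — visit 23.
      At 35: no right child.
      Visit 35.
    Visit 30.
  At 1: no right child.
  Visit 1.
At 9: go right to 3.
  At 3: no left child.
  At 3: go right to 11.
    11 is a leaf — visit 11.
  Visit 3.
Visit 9.
Full post-order sequence: 18, 34, 23, 35, 30, 1, 11, 3, 9.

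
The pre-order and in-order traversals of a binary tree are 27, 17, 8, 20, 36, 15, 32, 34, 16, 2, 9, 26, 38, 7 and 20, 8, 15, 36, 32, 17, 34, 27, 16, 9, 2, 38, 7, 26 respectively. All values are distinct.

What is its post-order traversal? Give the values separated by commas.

The first element of pre-order is the root; it splits in-order into left and right subtrees.
Root 27: left subtree has 7 nodes {20, 8, 15, 36, 32, 17, 34}, right has 6 {16, 9, 2, 38, 7, 26}.
  Root 17: left subtree has 5 nodes {20, 8, 15, 36, 32}, right has 1 {34}.
    Root 8: left subtree has 1 node {20}, right has 3 {15, 36, 32}.
      Root 36: left subtree has 1 node {15}, right has 1 {32}.
  Root 16: left subtree has 0 nodes { }, right has 5 {9, 2, 38, 7, 26}.
    Root 2: left subtree has 1 node {9}, right has 3 {38, 7, 26}.
      Root 26: left subtree has 2 nodes {38, 7}, right has 0 { }.
        Root 38: left subtree has 0 nodes { }, right has 1 {7}.

20, 15, 32, 36, 8, 34, 17, 9, 7, 38, 26, 2, 16, 27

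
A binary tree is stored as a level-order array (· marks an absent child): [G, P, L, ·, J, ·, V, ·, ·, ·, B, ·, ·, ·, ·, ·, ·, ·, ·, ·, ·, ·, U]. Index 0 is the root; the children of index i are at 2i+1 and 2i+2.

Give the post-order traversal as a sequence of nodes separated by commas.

Post-order visits the left subtree, then the right subtree, then the node.
At G: go left to P.
  At P: no left child.
  At P: go right to J.
    At J: no left child.
    At J: go right to B.
      At B: no left child.
      At B: go right to U.
        U is a leaf — visit U.
      Visit B.
    Visit J.
  Visit P.
At G: go right to L.
  At L: no left child.
  At L: go right to V.
    V is a leaf — visit V.
  Visit L.
Visit G.

U, B, J, P, V, L, G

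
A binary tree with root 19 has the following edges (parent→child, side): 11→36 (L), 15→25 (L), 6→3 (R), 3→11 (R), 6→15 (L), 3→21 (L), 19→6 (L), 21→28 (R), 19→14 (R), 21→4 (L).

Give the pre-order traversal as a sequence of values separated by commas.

Pre-order visits the node, then its left subtree, then its right subtree.
Visit 19.
At 19: go left to 6.
  Visit 6.
  At 6: go left to 15.
    Visit 15.
    At 15: go left to 25.
      25 is a leaf — visit 25.
    At 15: no right child.
  At 6: go right to 3.
    Visit 3.
    At 3: go left to 21.
      Visit 21.
      At 21: go left to 4.
        4 is a leaf — visit 4.
      At 21: go right to 28.
        28 is a leaf — visit 28.
    At 3: go right to 11.
      Visit 11.
      At 11: go left to 36.
        36 is a leaf — visit 36.
      At 11: no right child.
At 19: go right to 14.
  14 is a leaf — visit 14.

19, 6, 15, 25, 3, 21, 4, 28, 11, 36, 14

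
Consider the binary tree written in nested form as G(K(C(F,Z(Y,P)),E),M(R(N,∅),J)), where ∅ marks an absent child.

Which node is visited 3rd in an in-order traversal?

Y

In-order visits the left subtree, then the node, then the right subtree.
At G: go left to K.
  At K: go left to C.
    At C: go left to F.
      F is a leaf — visit F.
    Visit C.
    At C: go right to Z.
      At Z: go left to Y.
        Y is a leaf — visit Y.
      Visit Z.
      At Z: go right to P.
        P is a leaf — visit P.
  Visit K.
  At K: go right to E.
    E is a leaf — visit E.
Visit G.
At G: go right to M.
  At M: go left to R.
    At R: go left to N.
      N is a leaf — visit N.
    Visit R.
    At R: no right child.
  Visit M.
  At M: go right to J.
    J is a leaf — visit J.
Full in-order sequence: F, C, Y, Z, P, K, E, G, N, R, M, J.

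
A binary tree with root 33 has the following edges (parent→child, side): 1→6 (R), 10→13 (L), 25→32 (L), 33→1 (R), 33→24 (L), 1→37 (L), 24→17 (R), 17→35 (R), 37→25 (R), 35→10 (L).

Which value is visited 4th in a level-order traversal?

Level-order visits nodes level by level from the root, left to right within each level.
Level 0: 33
Level 1: 24, 1
Level 2: 17, 37, 6
Level 3: 35, 25
Level 4: 10, 32
Level 5: 13
Full level-order sequence: 33, 24, 1, 17, 37, 6, 35, 25, 10, 32, 13.

17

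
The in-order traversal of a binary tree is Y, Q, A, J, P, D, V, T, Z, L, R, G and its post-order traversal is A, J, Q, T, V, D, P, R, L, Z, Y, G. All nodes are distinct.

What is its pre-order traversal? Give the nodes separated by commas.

G, Y, Z, P, Q, J, A, D, V, T, L, R

The last element of post-order is the root; it splits in-order into left and right subtrees.
Root G: left subtree has 11 nodes {Y, Q, A, J, P, D, V, T, Z, L, R}, right has 0 { }.
  Root Y: left subtree has 0 nodes { }, right has 10 {Q, A, J, P, D, V, T, Z, L, R}.
    Root Z: left subtree has 7 nodes {Q, A, J, P, D, V, T}, right has 2 {L, R}.
      Root P: left subtree has 3 nodes {Q, A, J}, right has 3 {D, V, T}.
        Root Q: left subtree has 0 nodes { }, right has 2 {A, J}.
          Root J: left subtree has 1 node {A}, right has 0 { }.
        Root D: left subtree has 0 nodes { }, right has 2 {V, T}.
          Root V: left subtree has 0 nodes { }, right has 1 {T}.
      Root L: left subtree has 0 nodes { }, right has 1 {R}.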